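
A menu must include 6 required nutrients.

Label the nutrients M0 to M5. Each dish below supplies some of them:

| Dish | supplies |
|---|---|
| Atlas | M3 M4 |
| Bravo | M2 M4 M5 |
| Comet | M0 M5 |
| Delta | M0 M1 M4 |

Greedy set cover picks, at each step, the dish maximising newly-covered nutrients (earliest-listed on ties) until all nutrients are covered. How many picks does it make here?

Greedy: pick Bravo (covers 3 new) → pick Delta (covers 2 new) → pick Atlas (covers 1 new). Total picks: 3.

3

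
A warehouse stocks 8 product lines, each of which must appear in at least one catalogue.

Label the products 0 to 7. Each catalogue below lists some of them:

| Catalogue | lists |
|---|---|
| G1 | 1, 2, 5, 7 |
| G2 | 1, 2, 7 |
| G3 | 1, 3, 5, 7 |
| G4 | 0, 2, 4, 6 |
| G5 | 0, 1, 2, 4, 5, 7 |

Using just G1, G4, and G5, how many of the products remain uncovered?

1

Union of G1, G4, G5 = {0, 1, 2, 4, 5, 6, 7}.
Not covered: 3 — 1 product.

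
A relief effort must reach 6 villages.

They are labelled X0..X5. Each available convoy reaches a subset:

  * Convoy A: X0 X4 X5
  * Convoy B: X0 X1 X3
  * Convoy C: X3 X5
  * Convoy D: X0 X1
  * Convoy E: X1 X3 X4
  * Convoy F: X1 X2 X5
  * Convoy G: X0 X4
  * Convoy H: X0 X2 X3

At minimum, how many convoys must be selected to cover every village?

A and D and H together: A ∪ D ∪ H = {X0, X1, X2, X3, X4, X5} — every village is covered.
No 2 of the 8 convoys cover everything (all 28 combinations miss at least one village), so 3 is optimal.

3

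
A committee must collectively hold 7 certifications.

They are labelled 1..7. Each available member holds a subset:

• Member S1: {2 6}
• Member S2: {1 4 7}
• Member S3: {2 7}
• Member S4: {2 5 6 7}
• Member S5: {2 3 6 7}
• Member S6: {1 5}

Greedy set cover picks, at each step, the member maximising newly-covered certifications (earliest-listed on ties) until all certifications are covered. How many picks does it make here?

3

Greedy: pick S4 (covers 4 new) → pick S2 (covers 2 new) → pick S5 (covers 1 new). Total picks: 3.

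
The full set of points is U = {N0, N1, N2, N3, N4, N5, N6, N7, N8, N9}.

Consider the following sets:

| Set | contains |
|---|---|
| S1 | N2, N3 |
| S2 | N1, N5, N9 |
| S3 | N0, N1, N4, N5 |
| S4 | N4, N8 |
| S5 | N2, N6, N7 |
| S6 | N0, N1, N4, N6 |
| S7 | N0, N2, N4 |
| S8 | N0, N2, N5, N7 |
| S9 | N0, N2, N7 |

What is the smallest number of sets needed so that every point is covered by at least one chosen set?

5

S1 and S2 and S4 and S5 and S9 together: S1 ∪ S2 ∪ S4 ∪ S5 ∪ S9 = {N0, N1, N2, N3, N4, N5, N6, N7, N8, N9} — every point is covered.
No 4 of the 9 sets cover everything (all 126 combinations miss at least one point), so 5 is optimal.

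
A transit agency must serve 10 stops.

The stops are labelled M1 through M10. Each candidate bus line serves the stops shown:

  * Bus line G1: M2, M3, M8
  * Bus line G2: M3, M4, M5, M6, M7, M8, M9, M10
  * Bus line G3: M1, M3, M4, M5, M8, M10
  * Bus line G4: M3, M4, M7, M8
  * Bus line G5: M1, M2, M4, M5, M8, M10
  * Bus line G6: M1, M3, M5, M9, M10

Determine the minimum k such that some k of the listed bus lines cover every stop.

Take {G2, G5}. Their union is {M1, M2, M3, M4, M5, M6, M7, M8, M9, M10}, which is all 10 stops.
No single bus line has all 10 stops (the largest, G2, has 8), so 2 is optimal.

2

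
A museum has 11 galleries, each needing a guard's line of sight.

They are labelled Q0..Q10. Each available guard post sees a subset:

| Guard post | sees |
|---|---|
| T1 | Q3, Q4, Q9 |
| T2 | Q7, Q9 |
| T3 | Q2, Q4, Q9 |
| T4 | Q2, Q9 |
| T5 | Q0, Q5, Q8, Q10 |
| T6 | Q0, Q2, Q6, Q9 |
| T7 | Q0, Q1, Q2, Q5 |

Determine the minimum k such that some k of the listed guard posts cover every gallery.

5

T1 and T2 and T5 and T6 and T7 together: T1 ∪ T2 ∪ T5 ∪ T6 ∪ T7 = {Q0, Q1, Q2, Q3, Q4, Q5, Q6, Q7, Q8, Q9, Q10} — every gallery is covered.
No 4 of the 7 guard posts cover everything (all 35 combinations miss at least one gallery), so 5 is optimal.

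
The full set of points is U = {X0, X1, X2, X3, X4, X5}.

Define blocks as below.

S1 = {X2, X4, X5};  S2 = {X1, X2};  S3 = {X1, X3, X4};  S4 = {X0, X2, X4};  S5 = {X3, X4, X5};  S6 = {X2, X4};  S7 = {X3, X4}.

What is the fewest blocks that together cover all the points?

S3 and S4 and S5 together: S3 ∪ S4 ∪ S5 = {X0, X1, X2, X3, X4, X5} — every point is covered.
Only S4 contains X0, so S4 is forced; the remaining 3 points need at least 2 more blocks (each remaining block adds at most 2) — so at least 3 blocks are needed, and 3 is optimal.

3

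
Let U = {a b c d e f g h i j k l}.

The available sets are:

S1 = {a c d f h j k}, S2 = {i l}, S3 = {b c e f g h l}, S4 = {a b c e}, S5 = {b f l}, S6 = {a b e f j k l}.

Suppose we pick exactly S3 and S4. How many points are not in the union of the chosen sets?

4

Union of S3, S4 = {a, b, c, e, f, g, h, l}.
Not covered: d, i, j, k — 4 points.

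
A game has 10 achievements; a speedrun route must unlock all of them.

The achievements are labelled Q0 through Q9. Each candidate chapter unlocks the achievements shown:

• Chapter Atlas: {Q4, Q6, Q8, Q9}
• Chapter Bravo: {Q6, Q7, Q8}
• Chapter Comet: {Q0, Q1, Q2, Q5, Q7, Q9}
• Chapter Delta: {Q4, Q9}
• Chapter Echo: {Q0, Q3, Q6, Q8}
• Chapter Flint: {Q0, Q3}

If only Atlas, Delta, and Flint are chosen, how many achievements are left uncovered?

4

Union of Atlas, Delta, Flint = {Q0, Q3, Q4, Q6, Q8, Q9}.
Not covered: Q1, Q2, Q5, Q7 — 4 achievements.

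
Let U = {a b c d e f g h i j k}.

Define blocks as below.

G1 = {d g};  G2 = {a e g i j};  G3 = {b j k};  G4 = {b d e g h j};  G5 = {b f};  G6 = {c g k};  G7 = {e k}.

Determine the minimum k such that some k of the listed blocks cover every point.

4

G2 and G4 and G5 and G6 together: G2 ∪ G4 ∪ G5 ∪ G6 = {a, b, c, d, e, f, g, h, i, j, k} — every point is covered.
Only G4 contains h, so G4 is forced; the remaining 5 points need at least 3 more blocks (each remaining block adds at most 2) — so at least 4 blocks are needed, and 4 is optimal.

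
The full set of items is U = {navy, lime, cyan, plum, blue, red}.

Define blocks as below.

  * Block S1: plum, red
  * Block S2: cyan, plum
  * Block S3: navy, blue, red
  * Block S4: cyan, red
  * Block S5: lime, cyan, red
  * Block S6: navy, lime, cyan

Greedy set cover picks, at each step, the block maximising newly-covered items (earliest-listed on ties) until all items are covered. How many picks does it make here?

Greedy: pick S3 (covers 3 new) → pick S2 (covers 2 new) → pick S5 (covers 1 new). Total picks: 3.

3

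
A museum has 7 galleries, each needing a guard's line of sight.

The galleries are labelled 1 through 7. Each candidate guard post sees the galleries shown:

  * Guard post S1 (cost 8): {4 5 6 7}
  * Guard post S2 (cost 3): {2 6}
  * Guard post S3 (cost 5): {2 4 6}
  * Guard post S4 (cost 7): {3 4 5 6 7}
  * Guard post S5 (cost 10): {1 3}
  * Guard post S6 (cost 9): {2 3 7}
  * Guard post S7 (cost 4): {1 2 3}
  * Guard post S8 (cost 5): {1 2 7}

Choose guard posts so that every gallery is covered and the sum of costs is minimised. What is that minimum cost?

11

S4, S7 together cover every gallery (S4 ∪ S7 = {1, 2, 3, 4, 5, 6, 7}); total cost 7 + 4 = 11.
No covering selection has total cost below 11.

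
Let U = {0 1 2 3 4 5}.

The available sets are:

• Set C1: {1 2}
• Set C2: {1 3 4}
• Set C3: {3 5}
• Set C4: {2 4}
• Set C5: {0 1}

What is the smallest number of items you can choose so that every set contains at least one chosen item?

3

H = {0, 2, 3} meets every set (each contains at least one member of H), and |H| = 3.
The sets C3, C4, C5 are pairwise disjoint, so any hitting set needs a separate item for each — at least 3. Hence 3 is optimal.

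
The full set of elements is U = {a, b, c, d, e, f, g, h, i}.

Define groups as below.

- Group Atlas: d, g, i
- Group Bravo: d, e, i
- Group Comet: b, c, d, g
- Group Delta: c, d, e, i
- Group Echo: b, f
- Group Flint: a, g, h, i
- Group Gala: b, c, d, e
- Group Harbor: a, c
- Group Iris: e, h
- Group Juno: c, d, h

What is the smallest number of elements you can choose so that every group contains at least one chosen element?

4

Take T = {b, c, d, h}. Each listed group contains at least one of these, so T is a hitting set of size 4.
The groups Atlas, Echo, Harbor, Iris are pairwise disjoint, so any hitting set needs a separate element for each — at least 4. Hence 4 is optimal.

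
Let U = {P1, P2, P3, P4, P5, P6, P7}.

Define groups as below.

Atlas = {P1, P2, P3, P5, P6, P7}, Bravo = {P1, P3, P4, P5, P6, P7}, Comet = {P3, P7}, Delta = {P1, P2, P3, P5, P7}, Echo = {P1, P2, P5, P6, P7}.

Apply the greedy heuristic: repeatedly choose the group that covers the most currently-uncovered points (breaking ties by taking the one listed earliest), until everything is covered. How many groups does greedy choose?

2

Greedy: pick Atlas (covers 6 new) → pick Bravo (covers 1 new). Total picks: 2.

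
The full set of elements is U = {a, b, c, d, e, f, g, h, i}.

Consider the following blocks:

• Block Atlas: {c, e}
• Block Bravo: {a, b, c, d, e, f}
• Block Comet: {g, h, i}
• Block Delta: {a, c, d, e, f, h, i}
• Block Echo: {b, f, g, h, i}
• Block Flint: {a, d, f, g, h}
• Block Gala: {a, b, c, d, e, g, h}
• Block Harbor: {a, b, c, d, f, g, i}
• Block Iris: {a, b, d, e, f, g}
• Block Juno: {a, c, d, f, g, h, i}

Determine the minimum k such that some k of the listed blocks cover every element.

Take {Bravo, Echo}. Their union is {a, b, c, d, e, f, g, h, i}, which is all 9 elements.
No single block has all 9 elements (the largest, Delta, has 7), so 2 is optimal.

2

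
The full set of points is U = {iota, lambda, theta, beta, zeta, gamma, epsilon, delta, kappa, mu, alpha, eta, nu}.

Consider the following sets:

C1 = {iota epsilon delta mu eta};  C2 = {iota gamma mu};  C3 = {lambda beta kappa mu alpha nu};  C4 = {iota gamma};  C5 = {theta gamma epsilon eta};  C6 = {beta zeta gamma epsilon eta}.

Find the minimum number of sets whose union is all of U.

Take {C1, C3, C5, C6}. Their union is {iota, lambda, theta, beta, zeta, gamma, epsilon, delta, kappa, mu, alpha, eta, nu}, which is all 13 points.
No 3 of the 6 sets cover everything (all 20 combinations miss at least one point), so 4 is optimal.

4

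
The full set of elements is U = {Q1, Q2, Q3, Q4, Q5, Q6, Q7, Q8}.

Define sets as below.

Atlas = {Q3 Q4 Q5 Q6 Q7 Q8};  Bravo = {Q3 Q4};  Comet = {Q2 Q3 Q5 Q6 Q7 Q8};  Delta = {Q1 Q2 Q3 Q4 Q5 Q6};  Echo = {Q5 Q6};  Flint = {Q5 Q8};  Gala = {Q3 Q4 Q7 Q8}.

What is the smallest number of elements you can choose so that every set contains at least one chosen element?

2

Take H = {Q4, Q5}. Each listed set contains at least one of these, so H is a hitting set of size 2.
The sets Bravo, Echo are pairwise disjoint, so any hitting set needs a separate element for each — at least 2. Hence 2 is optimal.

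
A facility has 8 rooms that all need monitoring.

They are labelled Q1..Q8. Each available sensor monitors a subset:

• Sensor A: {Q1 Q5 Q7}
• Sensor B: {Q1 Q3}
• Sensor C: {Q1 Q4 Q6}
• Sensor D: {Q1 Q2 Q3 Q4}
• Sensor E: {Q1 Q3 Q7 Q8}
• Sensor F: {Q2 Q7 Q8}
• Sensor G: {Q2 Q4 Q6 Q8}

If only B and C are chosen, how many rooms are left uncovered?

Union of B, C = {Q1, Q3, Q4, Q6}.
Not covered: Q2, Q5, Q7, Q8 — 4 rooms.

4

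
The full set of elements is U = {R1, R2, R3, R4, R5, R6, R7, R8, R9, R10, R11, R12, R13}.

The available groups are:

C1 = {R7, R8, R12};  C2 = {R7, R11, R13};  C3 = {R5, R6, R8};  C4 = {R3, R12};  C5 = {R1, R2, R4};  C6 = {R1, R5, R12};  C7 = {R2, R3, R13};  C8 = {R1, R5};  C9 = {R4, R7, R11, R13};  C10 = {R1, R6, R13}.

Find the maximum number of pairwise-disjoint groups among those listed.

C2, C3, C4, C5 are pairwise disjoint (C2={R7,R11,R13}; C3={R5,R6,R8}; C4={R3,R12}; C5={R1,R2,R4}).
Every remaining group overlaps one of these, and no 5 of the listed groups are pairwise disjoint, so 4 is the maximum.

4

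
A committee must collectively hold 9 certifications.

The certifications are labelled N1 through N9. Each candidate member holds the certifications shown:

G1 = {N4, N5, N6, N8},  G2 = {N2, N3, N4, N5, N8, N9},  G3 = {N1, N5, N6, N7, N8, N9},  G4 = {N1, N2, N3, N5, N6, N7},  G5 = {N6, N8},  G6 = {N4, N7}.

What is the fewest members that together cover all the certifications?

Take {G2, G3}. Their union is {N1, N2, N3, N4, N5, N6, N7, N8, N9}, which is all 9 certifications.
No single member has all 9 certifications (the largest, G2, has 6), so 2 is optimal.

2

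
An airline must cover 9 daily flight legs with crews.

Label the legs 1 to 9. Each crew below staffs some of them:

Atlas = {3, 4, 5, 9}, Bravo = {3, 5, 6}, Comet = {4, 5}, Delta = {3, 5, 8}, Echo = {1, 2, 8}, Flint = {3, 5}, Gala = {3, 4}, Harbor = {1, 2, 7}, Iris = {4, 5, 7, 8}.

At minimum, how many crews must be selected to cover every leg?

4

Atlas and Bravo and Delta and Harbor together: Atlas ∪ Bravo ∪ Delta ∪ Harbor = {1, 2, 3, 4, 5, 6, 7, 8, 9} — every leg is covered.
No 3 of the 9 crews cover everything (all 84 combinations miss at least one leg), so 4 is optimal.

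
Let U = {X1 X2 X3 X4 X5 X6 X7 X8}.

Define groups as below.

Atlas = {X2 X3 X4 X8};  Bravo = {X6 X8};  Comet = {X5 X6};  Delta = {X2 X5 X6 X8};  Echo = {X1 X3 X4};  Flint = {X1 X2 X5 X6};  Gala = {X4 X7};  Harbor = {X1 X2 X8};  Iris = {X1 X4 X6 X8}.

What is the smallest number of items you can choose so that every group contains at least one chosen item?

3

Take H = {X4, X6, X8}. Each listed group contains at least one of these, so H is a hitting set of size 3.
The groups Comet, Gala, Harbor are pairwise disjoint, so any hitting set needs a separate item for each — at least 3. Hence 3 is optimal.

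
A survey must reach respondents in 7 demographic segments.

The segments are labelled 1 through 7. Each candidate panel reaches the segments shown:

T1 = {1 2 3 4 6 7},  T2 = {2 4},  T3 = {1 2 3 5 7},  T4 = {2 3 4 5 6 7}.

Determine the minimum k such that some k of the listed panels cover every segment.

2

Take {T1, T3}. Their union is {1, 2, 3, 4, 5, 6, 7}, which is all 7 segments.
No single panel has all 7 segments (the largest, T1, has 6), so 2 is optimal.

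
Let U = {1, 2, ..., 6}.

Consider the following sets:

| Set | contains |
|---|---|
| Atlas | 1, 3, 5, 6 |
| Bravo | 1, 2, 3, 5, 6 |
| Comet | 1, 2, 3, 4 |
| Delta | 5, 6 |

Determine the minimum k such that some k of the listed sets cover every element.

2

Take {Bravo, Comet}. Their union is {1, 2, 3, 4, 5, 6}, which is all 6 elements.
No single set has all 6 elements (the largest, Bravo, has 5), so 2 is optimal.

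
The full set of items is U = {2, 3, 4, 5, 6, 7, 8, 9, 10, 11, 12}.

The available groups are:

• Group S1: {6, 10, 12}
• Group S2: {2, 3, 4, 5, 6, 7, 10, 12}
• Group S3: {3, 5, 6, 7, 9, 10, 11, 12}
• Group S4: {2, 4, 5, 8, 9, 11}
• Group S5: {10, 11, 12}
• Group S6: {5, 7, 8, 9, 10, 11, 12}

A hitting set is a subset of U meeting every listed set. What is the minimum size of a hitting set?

2

Take H = {10, 11}. Each listed group contains at least one of these, so H is a hitting set of size 2.
The groups S1, S4 are pairwise disjoint, so any hitting set needs a separate item for each — at least 2. Hence 2 is optimal.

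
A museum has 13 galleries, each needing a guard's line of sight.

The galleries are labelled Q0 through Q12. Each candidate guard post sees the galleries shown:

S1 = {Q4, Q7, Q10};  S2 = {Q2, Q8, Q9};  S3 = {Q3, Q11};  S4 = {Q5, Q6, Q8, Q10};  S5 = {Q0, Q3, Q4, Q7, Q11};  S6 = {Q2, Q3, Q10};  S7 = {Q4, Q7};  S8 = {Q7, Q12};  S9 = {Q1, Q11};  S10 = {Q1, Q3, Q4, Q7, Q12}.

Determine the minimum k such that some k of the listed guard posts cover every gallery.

4

Take {S2, S4, S5, S10}. Their union is {Q0, Q1, Q2, Q3, Q4, Q5, Q6, Q7, Q8, Q9, Q10, Q11, Q12}, which is all 13 galleries.
No 3 of the 10 guard posts cover everything (all 120 combinations miss at least one gallery), so 4 is optimal.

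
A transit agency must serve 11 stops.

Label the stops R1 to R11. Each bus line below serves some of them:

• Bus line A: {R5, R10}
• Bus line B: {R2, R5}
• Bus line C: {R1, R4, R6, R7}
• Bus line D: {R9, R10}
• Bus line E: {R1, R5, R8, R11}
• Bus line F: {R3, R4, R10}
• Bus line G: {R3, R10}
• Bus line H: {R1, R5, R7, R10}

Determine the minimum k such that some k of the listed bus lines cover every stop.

Take {B, C, D, E, F}. Their union is {R1, R2, R3, R4, R5, R6, R7, R8, R9, R10, R11}, which is all 11 stops.
No 4 of the 8 bus lines cover everything (all 70 combinations miss at least one stop), so 5 is optimal.

5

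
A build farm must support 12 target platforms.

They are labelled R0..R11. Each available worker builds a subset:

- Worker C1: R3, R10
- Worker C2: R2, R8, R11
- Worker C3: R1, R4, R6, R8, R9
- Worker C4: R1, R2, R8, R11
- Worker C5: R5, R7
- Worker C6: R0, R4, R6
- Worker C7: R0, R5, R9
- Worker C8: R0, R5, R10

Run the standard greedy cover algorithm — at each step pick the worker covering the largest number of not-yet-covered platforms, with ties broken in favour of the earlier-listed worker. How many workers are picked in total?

5

Greedy: pick C3 (covers 5 new) → pick C8 (covers 3 new) → pick C2 (covers 2 new) → pick C1 (covers 1 new) → pick C5 (covers 1 new). Total picks: 5.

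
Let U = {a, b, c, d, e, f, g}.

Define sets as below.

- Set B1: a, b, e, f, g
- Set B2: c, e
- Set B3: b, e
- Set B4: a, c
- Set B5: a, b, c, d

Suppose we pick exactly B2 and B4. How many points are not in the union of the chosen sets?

Union of B2, B4 = {a, c, e}.
Not covered: b, d, f, g — 4 points.

4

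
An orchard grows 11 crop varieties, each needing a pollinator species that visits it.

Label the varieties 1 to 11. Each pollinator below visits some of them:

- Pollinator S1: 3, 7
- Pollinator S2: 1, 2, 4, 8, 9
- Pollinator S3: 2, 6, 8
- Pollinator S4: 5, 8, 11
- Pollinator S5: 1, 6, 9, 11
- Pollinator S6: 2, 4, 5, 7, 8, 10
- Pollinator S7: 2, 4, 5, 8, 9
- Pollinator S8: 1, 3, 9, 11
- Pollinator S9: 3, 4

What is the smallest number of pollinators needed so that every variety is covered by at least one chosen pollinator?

Take {S1, S5, S6}. Their union is {1, 2, 3, 4, 5, 6, 7, 8, 9, 10, 11}, which is all 11 varieties.
Only S6 contains 10, so S6 is forced; the remaining 5 varieties need at least 2 more pollinators (each remaining pollinator adds at most 4) — so at least 3 pollinators are needed, and 3 is optimal.

3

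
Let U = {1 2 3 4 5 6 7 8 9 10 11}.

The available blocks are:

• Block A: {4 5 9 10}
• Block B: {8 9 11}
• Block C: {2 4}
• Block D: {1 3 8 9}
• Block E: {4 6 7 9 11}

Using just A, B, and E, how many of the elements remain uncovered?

3

Union of A, B, E = {4, 5, 6, 7, 8, 9, 10, 11}.
Not covered: 1, 2, 3 — 3 elements.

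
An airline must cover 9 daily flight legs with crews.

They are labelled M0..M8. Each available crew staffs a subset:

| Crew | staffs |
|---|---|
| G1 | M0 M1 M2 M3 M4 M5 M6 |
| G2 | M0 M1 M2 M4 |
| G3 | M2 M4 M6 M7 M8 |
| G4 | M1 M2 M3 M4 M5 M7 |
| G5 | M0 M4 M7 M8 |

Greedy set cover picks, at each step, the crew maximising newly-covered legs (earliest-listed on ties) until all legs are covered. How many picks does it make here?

Greedy: pick G1 (covers 7 new) → pick G3 (covers 2 new). Total picks: 2.

2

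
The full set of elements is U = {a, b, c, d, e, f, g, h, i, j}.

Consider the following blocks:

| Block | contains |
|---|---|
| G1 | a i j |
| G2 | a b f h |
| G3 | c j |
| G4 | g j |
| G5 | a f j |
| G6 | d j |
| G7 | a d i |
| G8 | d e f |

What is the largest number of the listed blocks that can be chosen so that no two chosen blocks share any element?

2

G4, G8 are pairwise disjoint (G4={g,j}; G8={d,e,f}).
Every remaining block overlaps one of these, and no 3 of the listed blocks are pairwise disjoint, so 2 is the maximum.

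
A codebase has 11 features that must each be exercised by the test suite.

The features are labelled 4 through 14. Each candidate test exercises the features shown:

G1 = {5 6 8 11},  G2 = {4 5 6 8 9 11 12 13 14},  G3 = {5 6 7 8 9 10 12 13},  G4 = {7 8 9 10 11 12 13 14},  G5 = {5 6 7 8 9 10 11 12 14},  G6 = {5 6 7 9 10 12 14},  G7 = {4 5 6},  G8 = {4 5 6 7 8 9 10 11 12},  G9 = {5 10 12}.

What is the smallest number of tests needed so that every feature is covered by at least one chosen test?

2

Take {G4, G7}. Their union is {4, 5, 6, 7, 8, 9, 10, 11, 12, 13, 14}, which is all 11 features.
No single test has all 11 features (the largest, G2, has 9), so 2 is optimal.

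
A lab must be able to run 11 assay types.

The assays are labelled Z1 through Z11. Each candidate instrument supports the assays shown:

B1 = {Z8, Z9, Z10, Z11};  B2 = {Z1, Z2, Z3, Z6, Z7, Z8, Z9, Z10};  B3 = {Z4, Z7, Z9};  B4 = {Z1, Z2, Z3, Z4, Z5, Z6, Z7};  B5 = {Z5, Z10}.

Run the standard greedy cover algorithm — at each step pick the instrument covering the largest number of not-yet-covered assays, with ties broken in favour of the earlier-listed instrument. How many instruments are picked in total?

3

Greedy: pick B2 (covers 8 new) → pick B4 (covers 2 new) → pick B1 (covers 1 new). Total picks: 3.
(The true minimum cover uses only 2 instruments, so greedy is not optimal here.)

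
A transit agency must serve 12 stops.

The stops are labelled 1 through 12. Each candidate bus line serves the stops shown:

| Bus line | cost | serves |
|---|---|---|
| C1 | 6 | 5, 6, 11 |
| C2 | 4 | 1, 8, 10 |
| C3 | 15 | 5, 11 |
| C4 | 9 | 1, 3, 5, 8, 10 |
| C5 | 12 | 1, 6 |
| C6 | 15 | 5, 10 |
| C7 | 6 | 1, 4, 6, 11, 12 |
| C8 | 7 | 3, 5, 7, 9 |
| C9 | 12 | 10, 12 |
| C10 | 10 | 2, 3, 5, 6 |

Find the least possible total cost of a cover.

27

C2, C7, C8, C10 together cover every stop (C2 ∪ C7 ∪ C8 ∪ C10 = {1, 2, 3, 4, 5, 6, 7, 8, 9, 10, 11, 12}); total cost 4 + 6 + 7 + 10 = 27.
No covering selection has total cost below 27.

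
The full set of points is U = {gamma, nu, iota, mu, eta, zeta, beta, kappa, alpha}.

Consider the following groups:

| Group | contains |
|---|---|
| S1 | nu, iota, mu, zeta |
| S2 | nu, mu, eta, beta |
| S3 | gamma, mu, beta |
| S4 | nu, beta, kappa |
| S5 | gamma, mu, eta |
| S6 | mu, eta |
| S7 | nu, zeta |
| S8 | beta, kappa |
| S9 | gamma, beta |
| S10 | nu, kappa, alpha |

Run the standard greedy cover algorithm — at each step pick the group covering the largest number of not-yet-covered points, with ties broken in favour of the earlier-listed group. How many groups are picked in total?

Greedy: pick S1 (covers 4 new) → pick S2 (covers 2 new) → pick S10 (covers 2 new) → pick S3 (covers 1 new). Total picks: 4.

4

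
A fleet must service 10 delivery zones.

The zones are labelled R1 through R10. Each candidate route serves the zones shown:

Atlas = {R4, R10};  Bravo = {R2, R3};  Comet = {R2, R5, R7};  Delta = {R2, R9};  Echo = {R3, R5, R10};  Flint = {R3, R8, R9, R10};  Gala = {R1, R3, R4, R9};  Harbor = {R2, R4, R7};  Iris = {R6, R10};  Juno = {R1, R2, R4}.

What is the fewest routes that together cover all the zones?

4

Comet and Flint and Gala and Iris together: Comet ∪ Flint ∪ Gala ∪ Iris = {R1, R2, R3, R4, R5, R6, R7, R8, R9, R10} — every zone is covered.
No 3 of the 10 routes cover everything (all 120 combinations miss at least one zone), so 4 is optimal.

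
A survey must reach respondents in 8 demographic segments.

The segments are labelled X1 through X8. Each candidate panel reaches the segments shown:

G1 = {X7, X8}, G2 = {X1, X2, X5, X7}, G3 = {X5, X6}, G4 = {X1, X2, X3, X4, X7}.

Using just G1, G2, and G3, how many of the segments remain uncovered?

Union of G1, G2, G3 = {X1, X2, X5, X6, X7, X8}.
Not covered: X3, X4 — 2 segments.

2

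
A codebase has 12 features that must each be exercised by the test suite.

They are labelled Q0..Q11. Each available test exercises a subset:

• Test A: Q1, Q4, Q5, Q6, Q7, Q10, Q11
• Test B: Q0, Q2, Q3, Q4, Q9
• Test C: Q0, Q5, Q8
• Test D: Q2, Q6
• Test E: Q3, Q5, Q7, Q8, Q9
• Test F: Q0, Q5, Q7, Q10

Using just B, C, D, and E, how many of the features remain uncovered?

Union of B, C, D, E = {Q0, Q2, Q3, Q4, Q5, Q6, Q7, Q8, Q9}.
Not covered: Q1, Q10, Q11 — 3 features.

3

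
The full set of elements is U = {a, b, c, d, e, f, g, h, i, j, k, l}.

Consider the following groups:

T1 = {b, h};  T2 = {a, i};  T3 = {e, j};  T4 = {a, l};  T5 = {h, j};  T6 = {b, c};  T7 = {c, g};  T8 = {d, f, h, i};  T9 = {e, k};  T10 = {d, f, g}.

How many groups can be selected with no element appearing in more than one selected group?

T4, T5, T6, T9, T10 are pairwise disjoint (T4={a,l}; T5={h,j}; T6={b,c}; T9={e,k}; T10={d,f,g}).
Every remaining group overlaps one of these, and no 6 of the listed groups are pairwise disjoint, so 5 is the maximum.

5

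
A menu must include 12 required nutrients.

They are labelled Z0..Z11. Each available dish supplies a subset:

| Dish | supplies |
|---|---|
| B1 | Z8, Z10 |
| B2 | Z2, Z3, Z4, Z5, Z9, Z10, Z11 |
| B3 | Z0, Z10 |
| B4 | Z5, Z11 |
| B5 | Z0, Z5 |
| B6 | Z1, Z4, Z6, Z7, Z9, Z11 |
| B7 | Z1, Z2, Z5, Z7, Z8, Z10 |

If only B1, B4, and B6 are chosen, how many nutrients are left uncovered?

Union of B1, B4, B6 = {Z1, Z4, Z5, Z6, Z7, Z8, Z9, Z10, Z11}.
Not covered: Z0, Z2, Z3 — 3 nutrients.

3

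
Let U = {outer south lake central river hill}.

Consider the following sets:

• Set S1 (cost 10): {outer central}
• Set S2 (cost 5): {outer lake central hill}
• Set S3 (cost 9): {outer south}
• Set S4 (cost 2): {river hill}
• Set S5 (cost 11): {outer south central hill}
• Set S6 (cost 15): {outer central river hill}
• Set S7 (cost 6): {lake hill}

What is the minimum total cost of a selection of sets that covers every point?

S2, S3, S4 together cover every point (S2 ∪ S3 ∪ S4 = {outer, south, lake, central, river, hill}); total cost 5 + 9 + 2 = 16.
No covering selection has total cost below 16.

16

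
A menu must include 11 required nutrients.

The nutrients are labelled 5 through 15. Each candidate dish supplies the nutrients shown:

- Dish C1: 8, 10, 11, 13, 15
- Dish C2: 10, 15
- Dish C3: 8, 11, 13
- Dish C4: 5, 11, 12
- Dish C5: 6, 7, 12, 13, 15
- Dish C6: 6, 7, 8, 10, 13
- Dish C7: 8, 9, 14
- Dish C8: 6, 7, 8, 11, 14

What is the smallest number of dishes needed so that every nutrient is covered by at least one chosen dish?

Take {C1, C4, C7, C8}. Their union is {5, 6, 7, 8, 9, 10, 11, 12, 13, 14, 15}, which is all 11 nutrients.
No 3 of the 8 dishes cover everything (all 56 combinations miss at least one nutrient), so 4 is optimal.

4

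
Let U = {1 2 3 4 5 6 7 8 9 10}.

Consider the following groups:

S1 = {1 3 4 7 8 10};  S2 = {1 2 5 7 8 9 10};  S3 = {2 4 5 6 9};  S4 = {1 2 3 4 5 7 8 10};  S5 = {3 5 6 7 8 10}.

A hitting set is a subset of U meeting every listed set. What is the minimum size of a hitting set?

2

H = {1, 6} meets every group (each contains at least one member of H), and |H| = 2.
No single point lies in every group, so at least 2 are needed and 2 is optimal.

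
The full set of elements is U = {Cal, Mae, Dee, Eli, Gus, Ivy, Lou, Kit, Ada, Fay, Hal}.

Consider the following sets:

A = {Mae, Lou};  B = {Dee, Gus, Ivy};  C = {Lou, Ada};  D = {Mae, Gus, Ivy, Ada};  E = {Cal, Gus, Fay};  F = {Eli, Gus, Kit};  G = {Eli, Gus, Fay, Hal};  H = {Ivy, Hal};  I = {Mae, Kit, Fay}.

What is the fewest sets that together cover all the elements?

Take {B, C, E, G, I}. Their union is {Cal, Mae, Dee, Eli, Gus, Ivy, Lou, Kit, Ada, Fay, Hal}, which is all 11 elements.
No 4 of the 9 sets cover everything (all 126 combinations miss at least one element), so 5 is optimal.

5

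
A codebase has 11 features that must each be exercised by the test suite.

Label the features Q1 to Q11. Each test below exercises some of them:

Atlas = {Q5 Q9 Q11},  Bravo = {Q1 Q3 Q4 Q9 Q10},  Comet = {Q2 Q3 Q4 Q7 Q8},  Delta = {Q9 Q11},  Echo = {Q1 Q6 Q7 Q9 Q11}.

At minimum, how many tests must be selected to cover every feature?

Take {Atlas, Bravo, Comet, Echo}. Their union is {Q1, Q2, Q3, Q4, Q5, Q6, Q7, Q8, Q9, Q10, Q11}, which is all 11 features.
No 3 of the 5 tests cover everything (all 10 combinations miss at least one feature), so 4 is optimal.

4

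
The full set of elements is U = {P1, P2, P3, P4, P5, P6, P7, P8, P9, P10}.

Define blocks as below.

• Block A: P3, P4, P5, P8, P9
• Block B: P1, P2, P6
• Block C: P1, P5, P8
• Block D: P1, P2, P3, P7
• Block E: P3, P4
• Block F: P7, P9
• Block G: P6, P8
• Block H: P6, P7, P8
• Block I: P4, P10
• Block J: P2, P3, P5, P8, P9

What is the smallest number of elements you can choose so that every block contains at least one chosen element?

4

Take T = {P1, P4, P7, P8}. Each listed block contains at least one of these, so T is a hitting set of size 4.
No choice of 3 elements meets every block, so 4 is the minimum.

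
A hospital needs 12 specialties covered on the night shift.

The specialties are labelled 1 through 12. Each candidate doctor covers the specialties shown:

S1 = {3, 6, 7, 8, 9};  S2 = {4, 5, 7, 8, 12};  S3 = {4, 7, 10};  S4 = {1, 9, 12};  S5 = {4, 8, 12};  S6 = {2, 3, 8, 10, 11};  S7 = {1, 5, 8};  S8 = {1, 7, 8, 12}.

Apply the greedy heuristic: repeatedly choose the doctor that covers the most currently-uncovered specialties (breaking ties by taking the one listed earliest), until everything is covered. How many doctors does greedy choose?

4

Greedy: pick S1 (covers 5 new) → pick S2 (covers 3 new) → pick S6 (covers 3 new) → pick S4 (covers 1 new). Total picks: 4.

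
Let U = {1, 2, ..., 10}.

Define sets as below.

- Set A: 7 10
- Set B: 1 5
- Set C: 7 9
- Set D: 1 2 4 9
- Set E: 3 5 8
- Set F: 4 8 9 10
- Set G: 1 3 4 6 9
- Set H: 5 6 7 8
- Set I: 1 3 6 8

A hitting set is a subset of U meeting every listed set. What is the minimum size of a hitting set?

3

Take T = {1, 7, 8}. Each listed set contains at least one of these, so T is a hitting set of size 3.
The sets A, D, E are pairwise disjoint, so any hitting set needs a separate point for each — at least 3. Hence 3 is optimal.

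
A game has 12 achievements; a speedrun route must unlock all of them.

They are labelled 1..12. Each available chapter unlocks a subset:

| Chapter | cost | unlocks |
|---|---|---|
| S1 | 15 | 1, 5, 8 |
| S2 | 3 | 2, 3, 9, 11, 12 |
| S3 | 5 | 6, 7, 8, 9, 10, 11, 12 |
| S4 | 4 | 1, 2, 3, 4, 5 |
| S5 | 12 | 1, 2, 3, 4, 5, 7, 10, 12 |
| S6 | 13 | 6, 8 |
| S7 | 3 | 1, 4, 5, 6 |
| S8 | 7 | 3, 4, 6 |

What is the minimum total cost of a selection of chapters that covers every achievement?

9

S3, S4 together cover every achievement (S3 ∪ S4 = {1, 2, 3, 4, 5, 6, 7, 8, 9, 10, 11, 12}); total cost 5 + 4 = 9.
The greedy pick S2, S7, S3 costs 11; no covering selection beats 9.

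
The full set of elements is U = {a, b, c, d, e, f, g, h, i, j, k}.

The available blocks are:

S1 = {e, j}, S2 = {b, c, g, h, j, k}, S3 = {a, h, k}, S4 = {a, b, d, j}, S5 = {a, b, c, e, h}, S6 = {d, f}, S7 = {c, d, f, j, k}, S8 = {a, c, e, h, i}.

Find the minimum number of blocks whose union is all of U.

3

S2, S6, and S8 cover everything between them: the union {a, b, c, d, e, f, g, h, i, j, k} is all of U.
Only S2 contains g, so S2 is forced; the remaining 5 elements need at least 2 more blocks (each remaining block adds at most 3) — so at least 3 blocks are needed, and 3 is optimal.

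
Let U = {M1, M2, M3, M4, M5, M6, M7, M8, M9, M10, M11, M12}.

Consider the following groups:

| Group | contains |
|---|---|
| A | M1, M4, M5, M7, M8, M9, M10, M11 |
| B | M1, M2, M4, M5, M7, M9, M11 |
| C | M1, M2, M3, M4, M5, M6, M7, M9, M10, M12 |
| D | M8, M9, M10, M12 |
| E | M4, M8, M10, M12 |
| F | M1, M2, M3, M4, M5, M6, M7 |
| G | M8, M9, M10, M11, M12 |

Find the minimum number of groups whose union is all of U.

C and G together: C ∪ G = {M1, M2, M3, M4, M5, M6, M7, M8, M9, M10, M11, M12} — every point is covered.
No single group has all 12 points (the largest, C, has 10), so 2 is optimal.

2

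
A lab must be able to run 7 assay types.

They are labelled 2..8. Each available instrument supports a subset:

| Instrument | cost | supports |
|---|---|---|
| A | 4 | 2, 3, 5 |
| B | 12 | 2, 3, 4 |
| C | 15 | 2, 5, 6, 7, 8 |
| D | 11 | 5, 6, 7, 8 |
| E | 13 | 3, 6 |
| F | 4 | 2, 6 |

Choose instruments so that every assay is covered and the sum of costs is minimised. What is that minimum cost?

23

B, D together cover every assay (B ∪ D = {2, 3, 4, 5, 6, 7, 8}); total cost 12 + 11 = 23.
The greedy pick A, D, B costs 27; no covering selection beats 23.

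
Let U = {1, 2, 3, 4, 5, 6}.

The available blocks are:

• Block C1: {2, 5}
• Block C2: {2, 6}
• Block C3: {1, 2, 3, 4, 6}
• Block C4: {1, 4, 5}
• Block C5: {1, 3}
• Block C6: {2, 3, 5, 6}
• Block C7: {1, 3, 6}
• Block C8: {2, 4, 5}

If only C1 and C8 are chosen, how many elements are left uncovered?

3

Union of C1, C8 = {2, 4, 5}.
Not covered: 1, 3, 6 — 3 elements.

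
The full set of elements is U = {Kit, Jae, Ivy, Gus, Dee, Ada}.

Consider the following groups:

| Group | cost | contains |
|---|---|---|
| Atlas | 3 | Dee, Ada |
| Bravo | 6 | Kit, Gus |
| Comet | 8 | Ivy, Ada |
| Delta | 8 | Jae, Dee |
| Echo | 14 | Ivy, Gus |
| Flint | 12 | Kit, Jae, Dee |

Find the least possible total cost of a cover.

22

Bravo, Comet, Delta together cover every element (Bravo ∪ Comet ∪ Delta = {Kit, Jae, Ivy, Gus, Dee, Ada}); total cost 6 + 8 + 8 = 22.
The greedy pick Atlas, Bravo, Comet, Delta costs 25; no covering selection beats 22.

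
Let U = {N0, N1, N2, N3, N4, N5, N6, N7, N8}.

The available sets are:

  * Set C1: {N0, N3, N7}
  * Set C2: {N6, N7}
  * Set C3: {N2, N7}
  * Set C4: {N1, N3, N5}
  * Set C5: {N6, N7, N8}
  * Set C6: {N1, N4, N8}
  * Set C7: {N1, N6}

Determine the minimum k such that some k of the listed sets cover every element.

5

C1 and C2 and C3 and C4 and C6 together: C1 ∪ C2 ∪ C3 ∪ C4 ∪ C6 = {N0, N1, N2, N3, N4, N5, N6, N7, N8} — every element is covered.
No 4 of the 7 sets cover everything (all 35 combinations miss at least one element), so 5 is optimal.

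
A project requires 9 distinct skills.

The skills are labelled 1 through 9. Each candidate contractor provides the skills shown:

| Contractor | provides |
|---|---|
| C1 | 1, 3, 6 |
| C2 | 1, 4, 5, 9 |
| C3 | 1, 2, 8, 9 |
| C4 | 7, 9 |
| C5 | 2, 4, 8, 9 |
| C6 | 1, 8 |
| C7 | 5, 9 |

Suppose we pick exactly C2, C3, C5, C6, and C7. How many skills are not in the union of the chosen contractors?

Union of C2, C3, C5, C6, C7 = {1, 2, 4, 5, 8, 9}.
Not covered: 3, 6, 7 — 3 skills.

3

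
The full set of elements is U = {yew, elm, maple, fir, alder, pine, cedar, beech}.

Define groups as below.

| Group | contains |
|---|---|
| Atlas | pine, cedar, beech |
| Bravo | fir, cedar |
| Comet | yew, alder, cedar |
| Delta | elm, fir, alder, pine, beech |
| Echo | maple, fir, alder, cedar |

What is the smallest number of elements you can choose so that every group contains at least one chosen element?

2

The 2 elements {pine, cedar} hit every group.
No single element lies in every group, so at least 2 are needed and 2 is optimal.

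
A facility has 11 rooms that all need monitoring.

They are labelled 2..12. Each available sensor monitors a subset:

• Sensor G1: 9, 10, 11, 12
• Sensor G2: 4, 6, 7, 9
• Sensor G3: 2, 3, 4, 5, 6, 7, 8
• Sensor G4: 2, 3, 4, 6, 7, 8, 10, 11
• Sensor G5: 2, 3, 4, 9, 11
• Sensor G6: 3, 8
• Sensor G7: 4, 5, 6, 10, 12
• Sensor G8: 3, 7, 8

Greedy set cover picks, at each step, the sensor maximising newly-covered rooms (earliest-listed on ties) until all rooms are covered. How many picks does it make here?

3

Greedy: pick G4 (covers 8 new) → pick G1 (covers 2 new) → pick G3 (covers 1 new). Total picks: 3.
(The true minimum cover uses only 2 sensors, so greedy is not optimal here.)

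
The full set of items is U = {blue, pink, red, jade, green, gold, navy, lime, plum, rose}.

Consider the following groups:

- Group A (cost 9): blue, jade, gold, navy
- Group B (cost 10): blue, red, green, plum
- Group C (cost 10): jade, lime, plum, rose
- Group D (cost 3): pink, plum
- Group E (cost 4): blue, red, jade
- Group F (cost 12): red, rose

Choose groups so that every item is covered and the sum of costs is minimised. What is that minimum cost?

32

A, B, C, D together cover every item (A ∪ B ∪ C ∪ D = {blue, pink, red, jade, green, gold, navy, lime, plum, rose}); total cost 9 + 10 + 10 + 3 = 32.
The greedy pick E, D, A, C, B costs 36; no covering selection beats 32.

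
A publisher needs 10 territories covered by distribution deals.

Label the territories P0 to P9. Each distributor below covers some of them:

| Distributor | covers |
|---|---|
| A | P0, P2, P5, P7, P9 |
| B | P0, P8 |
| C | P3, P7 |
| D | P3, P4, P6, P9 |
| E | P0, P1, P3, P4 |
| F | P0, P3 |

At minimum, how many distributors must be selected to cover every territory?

4

A and B and D and E together: A ∪ B ∪ D ∪ E = {P0, P1, P2, P3, P4, P5, P6, P7, P8, P9} — every territory is covered.
No 3 of the 6 distributors cover everything (all 20 combinations miss at least one territory), so 4 is optimal.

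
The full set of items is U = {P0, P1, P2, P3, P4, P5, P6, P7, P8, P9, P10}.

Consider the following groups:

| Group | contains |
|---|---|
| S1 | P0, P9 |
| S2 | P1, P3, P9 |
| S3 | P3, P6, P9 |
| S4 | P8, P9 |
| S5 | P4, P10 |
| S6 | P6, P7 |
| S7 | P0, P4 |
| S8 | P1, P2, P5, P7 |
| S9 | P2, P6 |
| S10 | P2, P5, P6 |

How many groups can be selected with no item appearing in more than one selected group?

3

S2, S7, S9 are pairwise disjoint (S2={P1,P3,P9}; S7={P0,P4}; S9={P2,P6}).
Every remaining group overlaps one of these, and no 4 of the listed groups are pairwise disjoint, so 3 is the maximum.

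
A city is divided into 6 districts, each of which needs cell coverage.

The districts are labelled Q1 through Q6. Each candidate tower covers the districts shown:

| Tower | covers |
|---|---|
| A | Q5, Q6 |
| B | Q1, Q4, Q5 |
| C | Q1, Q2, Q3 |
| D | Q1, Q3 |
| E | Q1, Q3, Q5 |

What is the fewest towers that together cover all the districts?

3

A and B and C together: A ∪ B ∪ C = {Q1, Q2, Q3, Q4, Q5, Q6} — every district is covered.
Only C contains Q2, so C is forced; the remaining 3 districts need at least 2 more towers (each remaining tower adds at most 2) — so at least 3 towers are needed, and 3 is optimal.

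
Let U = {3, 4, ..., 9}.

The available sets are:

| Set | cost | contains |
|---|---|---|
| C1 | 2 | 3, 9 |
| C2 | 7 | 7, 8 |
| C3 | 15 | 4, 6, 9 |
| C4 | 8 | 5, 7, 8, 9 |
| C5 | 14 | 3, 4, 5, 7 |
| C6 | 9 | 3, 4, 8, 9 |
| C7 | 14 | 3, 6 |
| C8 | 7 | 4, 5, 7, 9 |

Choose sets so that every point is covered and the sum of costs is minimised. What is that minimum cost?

25

C1, C3, C4 together cover every point (C1 ∪ C3 ∪ C4 = {3, 4, 5, 6, 7, 8, 9}); total cost 2 + 15 + 8 = 25.
The greedy pick C1, C8, C2, C7 costs 30; no covering selection beats 25.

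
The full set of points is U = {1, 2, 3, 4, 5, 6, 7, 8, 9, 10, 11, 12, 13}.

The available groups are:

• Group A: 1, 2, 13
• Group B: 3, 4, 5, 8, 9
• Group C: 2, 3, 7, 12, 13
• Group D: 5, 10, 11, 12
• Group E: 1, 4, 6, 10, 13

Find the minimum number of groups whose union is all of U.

B, C, D, and E cover everything between them: the union {1, 2, 3, 4, 5, 6, 7, 8, 9, 10, 11, 12, 13} is all of U.
Only D contains 11, so D is forced; the remaining 9 points need at least 3 more groups (each remaining group adds at most 4) — so at least 4 groups are needed, and 4 is optimal.

4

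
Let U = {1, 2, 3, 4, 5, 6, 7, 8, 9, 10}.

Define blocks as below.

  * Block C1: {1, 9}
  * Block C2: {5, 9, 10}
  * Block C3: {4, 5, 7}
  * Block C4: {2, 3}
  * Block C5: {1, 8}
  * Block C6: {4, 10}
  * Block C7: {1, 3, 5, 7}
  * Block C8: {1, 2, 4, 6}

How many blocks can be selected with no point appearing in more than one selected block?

C1, C4, C6 are pairwise disjoint (C1={1,9}; C4={2,3}; C6={4,10}).
Every remaining block overlaps one of these, and no 4 of the listed blocks are pairwise disjoint, so 3 is the maximum.

3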